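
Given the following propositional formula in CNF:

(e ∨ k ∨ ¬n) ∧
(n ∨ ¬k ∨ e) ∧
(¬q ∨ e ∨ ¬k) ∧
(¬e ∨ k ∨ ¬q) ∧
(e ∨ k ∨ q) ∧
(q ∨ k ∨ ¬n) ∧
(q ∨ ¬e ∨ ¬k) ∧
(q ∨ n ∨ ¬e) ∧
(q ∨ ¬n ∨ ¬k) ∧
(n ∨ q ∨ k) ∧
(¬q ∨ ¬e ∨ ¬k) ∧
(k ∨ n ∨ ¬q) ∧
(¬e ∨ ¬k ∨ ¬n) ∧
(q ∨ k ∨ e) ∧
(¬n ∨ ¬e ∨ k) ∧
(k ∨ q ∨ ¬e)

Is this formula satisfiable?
No

No, the formula is not satisfiable.

No assignment of truth values to the variables can make all 16 clauses true simultaneously.

The formula is UNSAT (unsatisfiable).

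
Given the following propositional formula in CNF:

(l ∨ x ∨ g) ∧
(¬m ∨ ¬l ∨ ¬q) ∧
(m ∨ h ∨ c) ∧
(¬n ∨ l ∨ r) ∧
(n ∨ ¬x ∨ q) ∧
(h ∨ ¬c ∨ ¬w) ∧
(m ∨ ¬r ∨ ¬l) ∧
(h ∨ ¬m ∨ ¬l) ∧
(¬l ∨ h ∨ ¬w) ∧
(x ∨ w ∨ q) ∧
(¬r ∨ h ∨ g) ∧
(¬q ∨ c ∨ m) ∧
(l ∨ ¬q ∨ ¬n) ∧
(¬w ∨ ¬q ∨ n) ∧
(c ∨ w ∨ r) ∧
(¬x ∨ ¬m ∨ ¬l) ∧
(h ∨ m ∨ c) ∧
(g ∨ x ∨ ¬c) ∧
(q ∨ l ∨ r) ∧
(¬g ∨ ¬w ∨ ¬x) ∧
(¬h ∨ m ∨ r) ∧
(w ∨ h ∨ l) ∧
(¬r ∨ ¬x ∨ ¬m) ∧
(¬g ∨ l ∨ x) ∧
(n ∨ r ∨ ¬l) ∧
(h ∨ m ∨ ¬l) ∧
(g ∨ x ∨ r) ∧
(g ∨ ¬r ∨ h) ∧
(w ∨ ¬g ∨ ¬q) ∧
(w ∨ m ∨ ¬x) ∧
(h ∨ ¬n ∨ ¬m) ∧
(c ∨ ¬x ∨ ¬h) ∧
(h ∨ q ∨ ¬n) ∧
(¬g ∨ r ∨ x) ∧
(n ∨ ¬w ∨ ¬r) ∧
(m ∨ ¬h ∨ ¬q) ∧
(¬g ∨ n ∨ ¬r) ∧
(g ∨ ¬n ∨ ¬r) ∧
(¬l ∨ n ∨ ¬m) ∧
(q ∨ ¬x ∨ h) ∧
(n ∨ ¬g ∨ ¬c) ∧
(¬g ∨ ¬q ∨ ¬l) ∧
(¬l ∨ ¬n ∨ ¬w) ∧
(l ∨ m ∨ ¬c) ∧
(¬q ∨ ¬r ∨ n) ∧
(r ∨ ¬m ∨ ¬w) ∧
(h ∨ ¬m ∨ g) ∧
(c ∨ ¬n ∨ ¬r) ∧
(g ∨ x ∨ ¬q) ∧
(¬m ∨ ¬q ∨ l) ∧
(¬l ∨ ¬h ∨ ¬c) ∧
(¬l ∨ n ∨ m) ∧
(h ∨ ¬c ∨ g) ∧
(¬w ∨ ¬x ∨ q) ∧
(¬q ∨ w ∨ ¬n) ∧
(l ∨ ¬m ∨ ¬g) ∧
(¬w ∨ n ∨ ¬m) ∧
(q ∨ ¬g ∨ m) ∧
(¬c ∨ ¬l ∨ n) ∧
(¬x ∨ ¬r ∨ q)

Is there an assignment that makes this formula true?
No

No, the formula is not satisfiable.

No assignment of truth values to the variables can make all 60 clauses true simultaneously.

The formula is UNSAT (unsatisfiable).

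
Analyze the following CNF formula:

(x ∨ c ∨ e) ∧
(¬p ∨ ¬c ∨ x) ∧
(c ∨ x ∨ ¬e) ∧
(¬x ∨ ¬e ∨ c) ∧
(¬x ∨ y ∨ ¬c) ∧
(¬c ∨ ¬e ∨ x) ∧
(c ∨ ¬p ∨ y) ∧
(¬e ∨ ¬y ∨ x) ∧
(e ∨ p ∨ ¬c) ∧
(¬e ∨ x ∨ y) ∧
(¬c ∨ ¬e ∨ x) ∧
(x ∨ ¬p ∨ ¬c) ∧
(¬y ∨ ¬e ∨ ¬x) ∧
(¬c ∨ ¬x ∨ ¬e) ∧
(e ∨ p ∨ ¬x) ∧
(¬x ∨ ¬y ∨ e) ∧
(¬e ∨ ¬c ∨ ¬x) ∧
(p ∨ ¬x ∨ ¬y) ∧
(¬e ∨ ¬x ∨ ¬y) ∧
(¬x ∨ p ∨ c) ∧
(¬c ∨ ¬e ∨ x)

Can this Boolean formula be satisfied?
No

No, the formula is not satisfiable.

No assignment of truth values to the variables can make all 21 clauses true simultaneously.

The formula is UNSAT (unsatisfiable).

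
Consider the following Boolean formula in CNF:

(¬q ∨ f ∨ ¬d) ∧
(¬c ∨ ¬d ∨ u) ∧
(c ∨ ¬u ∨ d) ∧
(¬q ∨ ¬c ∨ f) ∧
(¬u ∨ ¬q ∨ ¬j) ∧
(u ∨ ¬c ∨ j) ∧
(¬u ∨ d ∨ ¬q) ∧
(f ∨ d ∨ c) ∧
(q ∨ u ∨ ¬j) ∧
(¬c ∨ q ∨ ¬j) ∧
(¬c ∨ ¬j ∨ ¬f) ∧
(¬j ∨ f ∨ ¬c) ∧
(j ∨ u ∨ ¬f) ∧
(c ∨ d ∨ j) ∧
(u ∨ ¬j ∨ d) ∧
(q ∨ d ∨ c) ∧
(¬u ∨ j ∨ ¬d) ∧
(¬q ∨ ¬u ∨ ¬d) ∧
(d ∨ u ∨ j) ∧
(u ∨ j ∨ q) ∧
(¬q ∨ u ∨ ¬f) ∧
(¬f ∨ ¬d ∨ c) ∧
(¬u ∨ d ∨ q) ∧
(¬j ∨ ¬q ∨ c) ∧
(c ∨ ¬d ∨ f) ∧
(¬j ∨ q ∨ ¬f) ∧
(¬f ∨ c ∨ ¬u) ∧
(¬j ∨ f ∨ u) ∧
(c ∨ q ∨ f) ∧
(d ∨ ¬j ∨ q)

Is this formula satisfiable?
No

No, the formula is not satisfiable.

No assignment of truth values to the variables can make all 30 clauses true simultaneously.

The formula is UNSAT (unsatisfiable).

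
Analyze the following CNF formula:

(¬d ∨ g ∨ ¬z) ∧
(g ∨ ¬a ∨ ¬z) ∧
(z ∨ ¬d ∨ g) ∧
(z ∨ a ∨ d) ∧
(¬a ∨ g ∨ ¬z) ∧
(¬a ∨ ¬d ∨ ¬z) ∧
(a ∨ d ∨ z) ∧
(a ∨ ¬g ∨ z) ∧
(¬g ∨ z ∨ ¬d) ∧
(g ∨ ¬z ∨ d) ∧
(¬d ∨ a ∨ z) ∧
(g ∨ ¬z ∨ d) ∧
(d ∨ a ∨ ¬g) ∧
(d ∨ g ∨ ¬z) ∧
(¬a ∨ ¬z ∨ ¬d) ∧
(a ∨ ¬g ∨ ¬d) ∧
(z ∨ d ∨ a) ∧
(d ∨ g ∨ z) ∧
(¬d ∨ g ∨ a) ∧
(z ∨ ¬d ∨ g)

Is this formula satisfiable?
Yes

Yes, the formula is satisfiable.

One satisfying assignment is: g=True, a=True, z=False, d=False

Verification: With this assignment, all 20 clauses evaluate to true.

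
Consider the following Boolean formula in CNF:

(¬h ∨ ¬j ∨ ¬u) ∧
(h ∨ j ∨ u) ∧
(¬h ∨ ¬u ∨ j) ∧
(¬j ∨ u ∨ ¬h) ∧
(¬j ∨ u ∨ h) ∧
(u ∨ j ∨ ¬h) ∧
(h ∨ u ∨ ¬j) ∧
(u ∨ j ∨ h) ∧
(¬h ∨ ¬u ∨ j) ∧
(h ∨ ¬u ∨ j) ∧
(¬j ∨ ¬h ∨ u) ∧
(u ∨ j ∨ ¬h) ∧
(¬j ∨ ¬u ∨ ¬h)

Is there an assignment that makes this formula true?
Yes

Yes, the formula is satisfiable.

One satisfying assignment is: h=False, j=True, u=True

Verification: With this assignment, all 13 clauses evaluate to true.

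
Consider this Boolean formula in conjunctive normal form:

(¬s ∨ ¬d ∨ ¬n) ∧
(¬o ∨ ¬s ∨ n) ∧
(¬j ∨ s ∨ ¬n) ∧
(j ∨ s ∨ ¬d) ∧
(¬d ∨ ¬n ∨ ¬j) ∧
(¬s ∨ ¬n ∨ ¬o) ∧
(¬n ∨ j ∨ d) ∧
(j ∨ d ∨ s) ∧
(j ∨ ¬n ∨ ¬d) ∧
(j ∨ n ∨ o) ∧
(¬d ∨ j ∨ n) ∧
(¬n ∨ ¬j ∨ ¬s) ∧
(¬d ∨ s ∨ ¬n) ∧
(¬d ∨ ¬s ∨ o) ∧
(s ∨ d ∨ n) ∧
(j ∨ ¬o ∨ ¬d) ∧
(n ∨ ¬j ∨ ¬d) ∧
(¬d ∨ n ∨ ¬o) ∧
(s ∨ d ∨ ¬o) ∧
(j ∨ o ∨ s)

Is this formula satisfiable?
Yes

Yes, the formula is satisfiable.

One satisfying assignment is: j=True, n=False, s=True, d=False, o=False

Verification: With this assignment, all 20 clauses evaluate to true.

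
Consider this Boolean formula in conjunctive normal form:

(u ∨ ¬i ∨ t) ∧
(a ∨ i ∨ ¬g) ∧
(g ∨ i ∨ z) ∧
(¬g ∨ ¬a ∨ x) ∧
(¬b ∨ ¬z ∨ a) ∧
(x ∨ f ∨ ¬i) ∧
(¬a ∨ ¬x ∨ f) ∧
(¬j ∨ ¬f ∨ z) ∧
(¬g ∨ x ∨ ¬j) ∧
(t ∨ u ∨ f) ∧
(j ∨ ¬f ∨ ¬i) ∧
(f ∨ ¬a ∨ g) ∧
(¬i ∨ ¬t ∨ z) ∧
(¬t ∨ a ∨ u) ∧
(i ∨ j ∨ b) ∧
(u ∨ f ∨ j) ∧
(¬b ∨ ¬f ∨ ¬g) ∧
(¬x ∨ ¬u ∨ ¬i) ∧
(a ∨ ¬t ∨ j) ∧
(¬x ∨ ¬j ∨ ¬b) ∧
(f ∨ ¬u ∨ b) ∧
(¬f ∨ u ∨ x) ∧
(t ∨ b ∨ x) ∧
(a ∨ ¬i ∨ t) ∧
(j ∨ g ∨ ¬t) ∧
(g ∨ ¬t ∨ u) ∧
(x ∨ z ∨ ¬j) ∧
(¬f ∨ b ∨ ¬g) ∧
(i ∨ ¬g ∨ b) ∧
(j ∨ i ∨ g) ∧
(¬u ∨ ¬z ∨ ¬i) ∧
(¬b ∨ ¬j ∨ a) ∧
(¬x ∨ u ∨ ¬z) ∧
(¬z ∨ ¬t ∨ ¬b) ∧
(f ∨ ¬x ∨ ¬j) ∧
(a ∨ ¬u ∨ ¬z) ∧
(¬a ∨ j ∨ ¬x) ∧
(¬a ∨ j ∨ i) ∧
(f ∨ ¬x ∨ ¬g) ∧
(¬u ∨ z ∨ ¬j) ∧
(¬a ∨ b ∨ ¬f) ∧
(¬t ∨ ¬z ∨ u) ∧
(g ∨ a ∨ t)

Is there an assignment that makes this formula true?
Yes

Yes, the formula is satisfiable.

One satisfying assignment is: a=True, u=True, z=True, j=True, b=True, i=False, f=True, x=False, g=False, t=False

Verification: With this assignment, all 43 clauses evaluate to true.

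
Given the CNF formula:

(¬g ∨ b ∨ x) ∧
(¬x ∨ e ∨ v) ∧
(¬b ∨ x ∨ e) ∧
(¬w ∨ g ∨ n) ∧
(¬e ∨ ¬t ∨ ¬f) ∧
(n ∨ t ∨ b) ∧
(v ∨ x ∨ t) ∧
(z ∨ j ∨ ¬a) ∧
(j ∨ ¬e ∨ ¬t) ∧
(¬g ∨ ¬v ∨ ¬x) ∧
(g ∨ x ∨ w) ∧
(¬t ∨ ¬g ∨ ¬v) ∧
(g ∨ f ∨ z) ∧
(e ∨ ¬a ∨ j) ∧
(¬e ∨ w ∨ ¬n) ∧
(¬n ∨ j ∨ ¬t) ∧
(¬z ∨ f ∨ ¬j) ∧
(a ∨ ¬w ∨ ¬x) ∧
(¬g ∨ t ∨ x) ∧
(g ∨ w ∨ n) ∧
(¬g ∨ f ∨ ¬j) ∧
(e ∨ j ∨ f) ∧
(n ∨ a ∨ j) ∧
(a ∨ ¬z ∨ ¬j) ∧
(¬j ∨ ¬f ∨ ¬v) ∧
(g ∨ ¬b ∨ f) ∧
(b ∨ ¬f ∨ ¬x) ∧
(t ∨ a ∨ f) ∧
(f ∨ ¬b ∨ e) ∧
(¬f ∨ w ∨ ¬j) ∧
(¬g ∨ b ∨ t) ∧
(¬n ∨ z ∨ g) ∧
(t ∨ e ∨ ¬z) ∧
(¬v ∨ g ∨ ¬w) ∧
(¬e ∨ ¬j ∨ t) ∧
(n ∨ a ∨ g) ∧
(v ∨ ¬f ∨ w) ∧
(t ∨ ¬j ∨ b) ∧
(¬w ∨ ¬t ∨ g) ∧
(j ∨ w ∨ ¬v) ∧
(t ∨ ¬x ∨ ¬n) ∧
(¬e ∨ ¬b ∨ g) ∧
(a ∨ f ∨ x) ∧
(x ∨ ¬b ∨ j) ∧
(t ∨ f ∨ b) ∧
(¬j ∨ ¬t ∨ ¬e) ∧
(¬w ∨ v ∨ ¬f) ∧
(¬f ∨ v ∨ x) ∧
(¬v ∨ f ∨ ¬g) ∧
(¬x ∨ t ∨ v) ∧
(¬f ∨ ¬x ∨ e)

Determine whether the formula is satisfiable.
No

No, the formula is not satisfiable.

No assignment of truth values to the variables can make all 51 clauses true simultaneously.

The formula is UNSAT (unsatisfiable).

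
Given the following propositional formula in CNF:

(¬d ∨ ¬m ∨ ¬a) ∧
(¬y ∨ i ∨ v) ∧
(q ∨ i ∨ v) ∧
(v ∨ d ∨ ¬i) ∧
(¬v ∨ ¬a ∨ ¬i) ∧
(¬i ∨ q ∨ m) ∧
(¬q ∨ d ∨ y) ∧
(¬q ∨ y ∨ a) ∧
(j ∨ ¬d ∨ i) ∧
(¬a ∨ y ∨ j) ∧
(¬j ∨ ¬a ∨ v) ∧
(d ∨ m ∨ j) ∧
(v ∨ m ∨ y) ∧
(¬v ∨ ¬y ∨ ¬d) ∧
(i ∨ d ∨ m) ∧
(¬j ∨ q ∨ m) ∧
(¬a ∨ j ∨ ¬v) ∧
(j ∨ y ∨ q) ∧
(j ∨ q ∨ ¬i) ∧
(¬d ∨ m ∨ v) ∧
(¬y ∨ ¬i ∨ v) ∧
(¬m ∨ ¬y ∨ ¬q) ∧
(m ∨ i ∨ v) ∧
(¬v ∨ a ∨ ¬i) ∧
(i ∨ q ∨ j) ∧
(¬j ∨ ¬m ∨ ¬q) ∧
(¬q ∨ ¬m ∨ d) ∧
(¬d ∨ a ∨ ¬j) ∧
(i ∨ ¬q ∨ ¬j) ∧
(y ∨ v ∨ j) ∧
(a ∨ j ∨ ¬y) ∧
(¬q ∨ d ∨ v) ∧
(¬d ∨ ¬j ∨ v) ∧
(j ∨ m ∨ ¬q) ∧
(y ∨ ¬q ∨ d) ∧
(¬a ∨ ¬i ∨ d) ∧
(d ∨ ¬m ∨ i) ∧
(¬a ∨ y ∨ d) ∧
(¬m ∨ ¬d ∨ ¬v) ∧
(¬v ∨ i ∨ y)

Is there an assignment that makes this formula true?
No

No, the formula is not satisfiable.

No assignment of truth values to the variables can make all 40 clauses true simultaneously.

The formula is UNSAT (unsatisfiable).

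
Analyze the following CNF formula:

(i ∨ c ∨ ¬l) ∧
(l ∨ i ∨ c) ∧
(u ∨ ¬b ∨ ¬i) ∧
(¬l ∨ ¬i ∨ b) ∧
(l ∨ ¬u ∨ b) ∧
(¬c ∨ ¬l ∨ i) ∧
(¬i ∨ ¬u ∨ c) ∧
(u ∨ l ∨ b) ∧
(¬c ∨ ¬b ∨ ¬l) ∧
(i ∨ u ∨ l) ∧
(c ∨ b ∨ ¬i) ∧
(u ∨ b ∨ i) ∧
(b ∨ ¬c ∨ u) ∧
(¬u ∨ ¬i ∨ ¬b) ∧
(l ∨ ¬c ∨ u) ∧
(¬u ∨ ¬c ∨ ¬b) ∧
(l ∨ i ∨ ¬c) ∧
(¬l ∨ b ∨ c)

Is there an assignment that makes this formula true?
No

No, the formula is not satisfiable.

No assignment of truth values to the variables can make all 18 clauses true simultaneously.

The formula is UNSAT (unsatisfiable).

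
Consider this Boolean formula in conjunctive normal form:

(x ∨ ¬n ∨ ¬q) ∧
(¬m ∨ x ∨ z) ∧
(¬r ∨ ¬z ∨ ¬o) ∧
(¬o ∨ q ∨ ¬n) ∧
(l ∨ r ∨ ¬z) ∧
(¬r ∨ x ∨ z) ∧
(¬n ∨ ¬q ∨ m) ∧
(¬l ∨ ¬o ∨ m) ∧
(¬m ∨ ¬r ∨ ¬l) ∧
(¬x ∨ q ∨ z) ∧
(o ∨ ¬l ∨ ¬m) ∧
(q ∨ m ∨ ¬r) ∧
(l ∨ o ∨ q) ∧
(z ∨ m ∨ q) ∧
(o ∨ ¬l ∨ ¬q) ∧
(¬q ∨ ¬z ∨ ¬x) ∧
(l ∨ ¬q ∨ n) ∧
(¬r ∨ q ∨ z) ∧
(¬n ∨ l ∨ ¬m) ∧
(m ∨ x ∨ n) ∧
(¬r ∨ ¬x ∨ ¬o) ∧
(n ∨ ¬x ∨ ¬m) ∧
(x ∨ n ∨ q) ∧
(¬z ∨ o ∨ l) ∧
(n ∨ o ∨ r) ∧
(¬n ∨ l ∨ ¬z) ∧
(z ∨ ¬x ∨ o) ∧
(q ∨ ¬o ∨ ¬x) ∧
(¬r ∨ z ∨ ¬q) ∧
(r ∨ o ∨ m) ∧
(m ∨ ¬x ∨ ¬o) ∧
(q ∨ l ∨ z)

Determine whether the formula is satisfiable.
Yes

Yes, the formula is satisfiable.

One satisfying assignment is: o=True, r=False, n=False, z=True, q=True, m=True, x=False, l=True

Verification: With this assignment, all 32 clauses evaluate to true.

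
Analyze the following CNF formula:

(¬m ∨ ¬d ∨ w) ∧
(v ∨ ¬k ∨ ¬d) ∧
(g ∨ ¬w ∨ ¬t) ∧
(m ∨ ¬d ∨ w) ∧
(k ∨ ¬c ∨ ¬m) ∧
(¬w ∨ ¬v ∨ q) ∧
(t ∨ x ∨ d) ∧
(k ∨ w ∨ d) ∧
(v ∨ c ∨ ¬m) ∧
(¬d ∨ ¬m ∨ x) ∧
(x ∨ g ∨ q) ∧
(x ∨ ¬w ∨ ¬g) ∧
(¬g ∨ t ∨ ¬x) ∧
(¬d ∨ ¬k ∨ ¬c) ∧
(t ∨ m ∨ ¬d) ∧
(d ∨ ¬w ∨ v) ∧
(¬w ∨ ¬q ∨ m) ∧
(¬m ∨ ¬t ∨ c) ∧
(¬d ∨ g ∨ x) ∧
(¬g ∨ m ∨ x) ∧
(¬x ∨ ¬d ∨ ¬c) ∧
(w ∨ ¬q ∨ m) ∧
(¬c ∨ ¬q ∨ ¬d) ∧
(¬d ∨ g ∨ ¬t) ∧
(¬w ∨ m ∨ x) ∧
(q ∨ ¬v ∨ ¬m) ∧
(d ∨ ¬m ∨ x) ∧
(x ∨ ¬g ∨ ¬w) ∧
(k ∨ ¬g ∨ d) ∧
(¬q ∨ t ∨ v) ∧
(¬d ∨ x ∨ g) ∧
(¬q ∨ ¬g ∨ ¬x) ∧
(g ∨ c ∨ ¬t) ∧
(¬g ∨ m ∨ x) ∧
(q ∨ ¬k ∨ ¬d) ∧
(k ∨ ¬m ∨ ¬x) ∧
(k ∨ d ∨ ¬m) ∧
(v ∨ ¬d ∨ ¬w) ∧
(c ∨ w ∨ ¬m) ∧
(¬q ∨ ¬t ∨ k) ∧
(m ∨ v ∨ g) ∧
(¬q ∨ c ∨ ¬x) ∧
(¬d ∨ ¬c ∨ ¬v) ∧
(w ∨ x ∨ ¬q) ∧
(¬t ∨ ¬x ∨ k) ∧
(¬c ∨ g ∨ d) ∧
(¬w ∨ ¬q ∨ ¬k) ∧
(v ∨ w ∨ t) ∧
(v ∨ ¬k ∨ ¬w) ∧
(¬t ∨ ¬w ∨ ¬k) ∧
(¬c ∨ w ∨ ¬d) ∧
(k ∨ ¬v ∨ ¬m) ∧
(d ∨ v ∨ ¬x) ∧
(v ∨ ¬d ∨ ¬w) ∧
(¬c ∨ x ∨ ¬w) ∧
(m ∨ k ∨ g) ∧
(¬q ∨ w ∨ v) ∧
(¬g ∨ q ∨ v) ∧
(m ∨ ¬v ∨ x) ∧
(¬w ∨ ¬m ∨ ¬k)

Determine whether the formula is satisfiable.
Yes

Yes, the formula is satisfiable.

One satisfying assignment is: w=False, t=False, g=False, v=True, m=False, x=True, d=False, k=True, q=False, c=False

Verification: With this assignment, all 60 clauses evaluate to true.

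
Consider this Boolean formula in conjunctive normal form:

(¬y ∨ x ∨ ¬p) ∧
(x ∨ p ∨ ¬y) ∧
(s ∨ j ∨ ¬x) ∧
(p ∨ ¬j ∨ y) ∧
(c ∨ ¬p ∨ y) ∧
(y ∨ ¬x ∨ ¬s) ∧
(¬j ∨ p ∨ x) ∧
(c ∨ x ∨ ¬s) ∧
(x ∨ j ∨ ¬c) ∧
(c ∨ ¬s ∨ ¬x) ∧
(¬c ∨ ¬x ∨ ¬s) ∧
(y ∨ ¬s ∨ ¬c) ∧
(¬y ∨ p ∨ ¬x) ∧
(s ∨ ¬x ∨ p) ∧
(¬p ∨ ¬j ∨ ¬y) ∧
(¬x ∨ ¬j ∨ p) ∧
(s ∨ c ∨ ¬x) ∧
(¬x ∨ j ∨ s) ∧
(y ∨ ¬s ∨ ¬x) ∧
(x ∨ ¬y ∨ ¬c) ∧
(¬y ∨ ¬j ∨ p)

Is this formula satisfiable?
Yes

Yes, the formula is satisfiable.

One satisfying assignment is: x=False, c=False, p=False, j=False, y=False, s=False

Verification: With this assignment, all 21 clauses evaluate to true.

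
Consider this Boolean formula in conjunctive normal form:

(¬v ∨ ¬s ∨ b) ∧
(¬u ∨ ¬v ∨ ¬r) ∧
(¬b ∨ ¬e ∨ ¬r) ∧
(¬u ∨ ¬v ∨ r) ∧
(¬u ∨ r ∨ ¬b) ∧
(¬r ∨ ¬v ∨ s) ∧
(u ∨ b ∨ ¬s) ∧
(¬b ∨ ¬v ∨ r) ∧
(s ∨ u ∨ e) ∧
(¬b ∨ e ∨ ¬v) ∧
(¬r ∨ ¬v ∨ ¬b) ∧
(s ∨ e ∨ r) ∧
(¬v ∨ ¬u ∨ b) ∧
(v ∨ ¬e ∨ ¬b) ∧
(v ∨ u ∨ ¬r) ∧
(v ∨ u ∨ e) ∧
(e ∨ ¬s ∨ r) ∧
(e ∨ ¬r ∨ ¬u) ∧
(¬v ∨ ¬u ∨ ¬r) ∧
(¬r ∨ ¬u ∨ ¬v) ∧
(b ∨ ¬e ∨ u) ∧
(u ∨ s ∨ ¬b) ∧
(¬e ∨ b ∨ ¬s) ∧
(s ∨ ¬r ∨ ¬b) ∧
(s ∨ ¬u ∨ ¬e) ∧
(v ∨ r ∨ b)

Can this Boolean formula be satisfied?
No

No, the formula is not satisfiable.

No assignment of truth values to the variables can make all 26 clauses true simultaneously.

The formula is UNSAT (unsatisfiable).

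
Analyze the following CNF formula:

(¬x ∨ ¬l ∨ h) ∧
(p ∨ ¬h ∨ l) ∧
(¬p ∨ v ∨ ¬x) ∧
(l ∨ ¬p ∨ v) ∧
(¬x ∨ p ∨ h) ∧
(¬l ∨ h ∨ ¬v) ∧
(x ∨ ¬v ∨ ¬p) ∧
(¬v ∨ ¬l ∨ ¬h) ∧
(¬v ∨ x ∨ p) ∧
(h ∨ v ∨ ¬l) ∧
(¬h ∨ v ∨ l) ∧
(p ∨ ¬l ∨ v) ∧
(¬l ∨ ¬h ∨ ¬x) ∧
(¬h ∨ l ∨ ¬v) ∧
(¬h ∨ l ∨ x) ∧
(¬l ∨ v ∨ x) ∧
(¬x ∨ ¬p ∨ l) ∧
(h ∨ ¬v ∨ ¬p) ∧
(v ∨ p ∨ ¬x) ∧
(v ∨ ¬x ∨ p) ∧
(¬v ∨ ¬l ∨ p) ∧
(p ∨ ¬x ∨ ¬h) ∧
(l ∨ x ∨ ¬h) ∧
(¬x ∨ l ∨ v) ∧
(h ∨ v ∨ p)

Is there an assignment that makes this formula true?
No

No, the formula is not satisfiable.

No assignment of truth values to the variables can make all 25 clauses true simultaneously.

The formula is UNSAT (unsatisfiable).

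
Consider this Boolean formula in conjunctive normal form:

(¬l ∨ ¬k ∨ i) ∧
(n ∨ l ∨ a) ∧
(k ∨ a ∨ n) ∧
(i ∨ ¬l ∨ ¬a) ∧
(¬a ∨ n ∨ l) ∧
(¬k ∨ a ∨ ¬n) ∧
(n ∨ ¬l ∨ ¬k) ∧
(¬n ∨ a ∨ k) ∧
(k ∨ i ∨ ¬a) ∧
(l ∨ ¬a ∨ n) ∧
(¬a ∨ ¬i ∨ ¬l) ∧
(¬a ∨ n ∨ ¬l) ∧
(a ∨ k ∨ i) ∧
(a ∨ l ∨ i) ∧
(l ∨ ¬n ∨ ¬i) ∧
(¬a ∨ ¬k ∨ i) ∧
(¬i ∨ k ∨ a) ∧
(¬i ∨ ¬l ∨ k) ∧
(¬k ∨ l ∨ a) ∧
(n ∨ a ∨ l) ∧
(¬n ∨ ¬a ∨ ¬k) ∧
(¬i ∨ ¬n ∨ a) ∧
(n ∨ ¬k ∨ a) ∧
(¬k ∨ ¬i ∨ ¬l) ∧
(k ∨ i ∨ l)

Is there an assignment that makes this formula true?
No

No, the formula is not satisfiable.

No assignment of truth values to the variables can make all 25 clauses true simultaneously.

The formula is UNSAT (unsatisfiable).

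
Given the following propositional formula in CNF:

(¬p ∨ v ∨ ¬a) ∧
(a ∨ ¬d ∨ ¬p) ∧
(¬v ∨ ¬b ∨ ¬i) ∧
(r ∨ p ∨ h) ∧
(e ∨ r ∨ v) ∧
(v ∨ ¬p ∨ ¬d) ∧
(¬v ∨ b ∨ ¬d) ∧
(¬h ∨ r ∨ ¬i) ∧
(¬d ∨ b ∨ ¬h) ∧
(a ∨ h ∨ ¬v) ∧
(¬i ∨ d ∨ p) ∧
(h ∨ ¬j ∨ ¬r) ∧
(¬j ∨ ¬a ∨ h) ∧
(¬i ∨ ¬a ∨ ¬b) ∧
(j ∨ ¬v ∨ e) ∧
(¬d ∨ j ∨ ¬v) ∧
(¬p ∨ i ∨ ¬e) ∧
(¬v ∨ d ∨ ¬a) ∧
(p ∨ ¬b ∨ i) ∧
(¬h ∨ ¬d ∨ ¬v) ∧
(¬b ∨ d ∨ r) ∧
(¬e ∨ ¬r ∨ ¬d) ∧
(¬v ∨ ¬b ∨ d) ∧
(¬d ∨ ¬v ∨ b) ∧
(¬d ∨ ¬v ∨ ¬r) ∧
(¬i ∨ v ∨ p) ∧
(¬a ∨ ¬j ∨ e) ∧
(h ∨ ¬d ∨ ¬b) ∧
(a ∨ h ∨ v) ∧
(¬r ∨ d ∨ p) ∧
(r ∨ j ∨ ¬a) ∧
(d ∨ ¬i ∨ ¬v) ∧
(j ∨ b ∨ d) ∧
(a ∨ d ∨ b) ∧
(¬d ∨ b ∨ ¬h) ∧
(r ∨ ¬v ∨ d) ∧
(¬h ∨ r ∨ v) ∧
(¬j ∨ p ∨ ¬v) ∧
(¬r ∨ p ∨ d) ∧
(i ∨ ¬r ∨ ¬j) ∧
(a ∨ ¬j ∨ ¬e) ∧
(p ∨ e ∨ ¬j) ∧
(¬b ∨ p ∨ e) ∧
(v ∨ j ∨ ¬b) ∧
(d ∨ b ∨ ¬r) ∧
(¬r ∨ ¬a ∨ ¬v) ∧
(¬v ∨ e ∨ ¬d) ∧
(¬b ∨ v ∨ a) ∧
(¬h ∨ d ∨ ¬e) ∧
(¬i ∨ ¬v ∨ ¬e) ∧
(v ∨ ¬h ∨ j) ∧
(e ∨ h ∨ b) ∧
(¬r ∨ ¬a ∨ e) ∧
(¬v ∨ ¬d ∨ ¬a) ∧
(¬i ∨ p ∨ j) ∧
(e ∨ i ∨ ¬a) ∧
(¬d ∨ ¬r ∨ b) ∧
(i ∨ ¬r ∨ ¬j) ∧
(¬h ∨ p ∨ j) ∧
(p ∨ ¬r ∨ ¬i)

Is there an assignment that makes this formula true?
No

No, the formula is not satisfiable.

No assignment of truth values to the variables can make all 60 clauses true simultaneously.

The formula is UNSAT (unsatisfiable).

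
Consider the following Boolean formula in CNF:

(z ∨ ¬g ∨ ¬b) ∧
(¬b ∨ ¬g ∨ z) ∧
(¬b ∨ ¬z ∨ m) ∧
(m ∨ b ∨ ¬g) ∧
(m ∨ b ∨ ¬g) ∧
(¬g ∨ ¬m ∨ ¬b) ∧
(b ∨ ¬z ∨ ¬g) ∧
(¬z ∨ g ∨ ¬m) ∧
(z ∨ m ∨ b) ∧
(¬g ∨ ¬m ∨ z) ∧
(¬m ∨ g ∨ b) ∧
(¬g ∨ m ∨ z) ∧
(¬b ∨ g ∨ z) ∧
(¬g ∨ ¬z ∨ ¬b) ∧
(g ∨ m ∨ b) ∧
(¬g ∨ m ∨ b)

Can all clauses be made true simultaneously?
No

No, the formula is not satisfiable.

No assignment of truth values to the variables can make all 16 clauses true simultaneously.

The formula is UNSAT (unsatisfiable).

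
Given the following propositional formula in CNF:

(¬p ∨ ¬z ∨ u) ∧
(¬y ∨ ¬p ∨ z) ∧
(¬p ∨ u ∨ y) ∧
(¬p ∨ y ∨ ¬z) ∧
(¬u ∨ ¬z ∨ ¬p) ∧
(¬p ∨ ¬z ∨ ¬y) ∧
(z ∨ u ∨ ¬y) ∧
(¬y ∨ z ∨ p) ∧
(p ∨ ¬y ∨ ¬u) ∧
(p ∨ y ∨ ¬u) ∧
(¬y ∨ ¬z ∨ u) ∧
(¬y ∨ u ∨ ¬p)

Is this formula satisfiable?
Yes

Yes, the formula is satisfiable.

One satisfying assignment is: y=False, p=False, u=False, z=False

Verification: With this assignment, all 12 clauses evaluate to true.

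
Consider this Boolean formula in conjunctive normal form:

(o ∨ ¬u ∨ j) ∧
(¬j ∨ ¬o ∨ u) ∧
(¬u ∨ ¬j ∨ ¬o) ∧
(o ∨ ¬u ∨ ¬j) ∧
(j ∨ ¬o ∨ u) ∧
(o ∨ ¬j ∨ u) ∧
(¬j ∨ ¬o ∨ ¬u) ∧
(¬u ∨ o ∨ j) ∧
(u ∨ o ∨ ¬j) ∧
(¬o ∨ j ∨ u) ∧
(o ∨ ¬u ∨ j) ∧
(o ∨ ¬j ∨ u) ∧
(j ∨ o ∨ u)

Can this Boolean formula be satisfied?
Yes

Yes, the formula is satisfiable.

One satisfying assignment is: o=True, j=False, u=True

Verification: With this assignment, all 13 clauses evaluate to true.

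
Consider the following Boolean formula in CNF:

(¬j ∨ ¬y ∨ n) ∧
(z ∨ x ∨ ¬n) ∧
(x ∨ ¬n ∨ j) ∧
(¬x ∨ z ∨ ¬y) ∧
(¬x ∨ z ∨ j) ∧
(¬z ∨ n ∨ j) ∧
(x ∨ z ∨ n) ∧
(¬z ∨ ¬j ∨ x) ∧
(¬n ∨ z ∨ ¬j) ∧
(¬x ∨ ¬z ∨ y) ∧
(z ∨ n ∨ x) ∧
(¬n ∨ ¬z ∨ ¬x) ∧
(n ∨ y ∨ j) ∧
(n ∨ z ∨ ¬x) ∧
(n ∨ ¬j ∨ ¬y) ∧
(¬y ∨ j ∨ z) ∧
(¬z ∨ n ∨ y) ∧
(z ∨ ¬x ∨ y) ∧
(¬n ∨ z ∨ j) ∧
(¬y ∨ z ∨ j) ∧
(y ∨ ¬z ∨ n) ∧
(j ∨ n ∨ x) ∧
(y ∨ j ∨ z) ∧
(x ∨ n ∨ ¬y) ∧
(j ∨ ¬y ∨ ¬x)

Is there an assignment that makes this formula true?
No

No, the formula is not satisfiable.

No assignment of truth values to the variables can make all 25 clauses true simultaneously.

The formula is UNSAT (unsatisfiable).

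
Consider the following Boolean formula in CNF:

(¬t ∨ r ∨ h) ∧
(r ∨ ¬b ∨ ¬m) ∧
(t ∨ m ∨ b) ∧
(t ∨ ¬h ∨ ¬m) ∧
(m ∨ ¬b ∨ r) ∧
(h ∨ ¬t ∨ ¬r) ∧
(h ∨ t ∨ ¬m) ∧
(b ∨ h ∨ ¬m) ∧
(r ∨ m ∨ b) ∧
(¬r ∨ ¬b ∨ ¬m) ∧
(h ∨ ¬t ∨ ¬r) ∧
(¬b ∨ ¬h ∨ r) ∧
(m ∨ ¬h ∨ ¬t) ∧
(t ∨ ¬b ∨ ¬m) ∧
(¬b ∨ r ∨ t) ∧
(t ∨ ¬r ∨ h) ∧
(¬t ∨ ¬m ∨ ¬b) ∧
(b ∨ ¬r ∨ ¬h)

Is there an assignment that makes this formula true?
Yes

Yes, the formula is satisfiable.

One satisfying assignment is: b=True, m=False, r=True, t=False, h=True

Verification: With this assignment, all 18 clauses evaluate to true.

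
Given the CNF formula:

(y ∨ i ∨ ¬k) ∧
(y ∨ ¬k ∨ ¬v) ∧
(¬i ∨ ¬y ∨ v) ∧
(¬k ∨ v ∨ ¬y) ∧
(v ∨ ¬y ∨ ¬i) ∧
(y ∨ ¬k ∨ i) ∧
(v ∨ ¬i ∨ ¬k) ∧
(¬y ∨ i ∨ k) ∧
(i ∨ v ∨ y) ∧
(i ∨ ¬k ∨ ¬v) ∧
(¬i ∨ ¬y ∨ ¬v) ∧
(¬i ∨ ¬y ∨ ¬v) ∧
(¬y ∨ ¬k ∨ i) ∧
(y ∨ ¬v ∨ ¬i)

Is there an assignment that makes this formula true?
Yes

Yes, the formula is satisfiable.

One satisfying assignment is: i=True, k=False, v=False, y=False

Verification: With this assignment, all 14 clauses evaluate to true.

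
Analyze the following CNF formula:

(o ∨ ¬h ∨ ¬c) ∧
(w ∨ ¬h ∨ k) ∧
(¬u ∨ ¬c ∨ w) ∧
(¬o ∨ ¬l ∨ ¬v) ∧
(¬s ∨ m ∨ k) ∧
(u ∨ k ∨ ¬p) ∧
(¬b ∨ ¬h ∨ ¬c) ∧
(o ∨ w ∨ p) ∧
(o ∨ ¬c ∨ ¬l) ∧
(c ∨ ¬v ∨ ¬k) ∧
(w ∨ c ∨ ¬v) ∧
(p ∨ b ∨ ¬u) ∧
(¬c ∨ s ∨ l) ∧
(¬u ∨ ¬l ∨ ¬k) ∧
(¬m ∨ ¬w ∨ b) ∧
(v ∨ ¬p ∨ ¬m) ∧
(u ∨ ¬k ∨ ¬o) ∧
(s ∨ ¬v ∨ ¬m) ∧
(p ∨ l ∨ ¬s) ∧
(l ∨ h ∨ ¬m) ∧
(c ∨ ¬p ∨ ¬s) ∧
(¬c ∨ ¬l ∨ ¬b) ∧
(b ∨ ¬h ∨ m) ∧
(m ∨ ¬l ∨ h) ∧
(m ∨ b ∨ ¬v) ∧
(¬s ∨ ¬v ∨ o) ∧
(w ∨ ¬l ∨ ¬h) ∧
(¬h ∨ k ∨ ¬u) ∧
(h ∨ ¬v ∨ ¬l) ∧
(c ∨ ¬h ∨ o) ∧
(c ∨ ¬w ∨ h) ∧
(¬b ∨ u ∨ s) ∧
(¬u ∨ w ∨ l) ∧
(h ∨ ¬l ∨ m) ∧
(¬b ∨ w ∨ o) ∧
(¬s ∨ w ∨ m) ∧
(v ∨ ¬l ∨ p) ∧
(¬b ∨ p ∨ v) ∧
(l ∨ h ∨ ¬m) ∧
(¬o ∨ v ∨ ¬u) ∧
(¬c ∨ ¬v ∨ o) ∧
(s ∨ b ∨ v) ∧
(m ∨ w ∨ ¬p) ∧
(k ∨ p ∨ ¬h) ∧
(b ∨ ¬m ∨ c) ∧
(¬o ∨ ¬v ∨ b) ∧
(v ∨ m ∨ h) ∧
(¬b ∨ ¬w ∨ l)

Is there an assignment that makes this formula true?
No

No, the formula is not satisfiable.

No assignment of truth values to the variables can make all 48 clauses true simultaneously.

The formula is UNSAT (unsatisfiable).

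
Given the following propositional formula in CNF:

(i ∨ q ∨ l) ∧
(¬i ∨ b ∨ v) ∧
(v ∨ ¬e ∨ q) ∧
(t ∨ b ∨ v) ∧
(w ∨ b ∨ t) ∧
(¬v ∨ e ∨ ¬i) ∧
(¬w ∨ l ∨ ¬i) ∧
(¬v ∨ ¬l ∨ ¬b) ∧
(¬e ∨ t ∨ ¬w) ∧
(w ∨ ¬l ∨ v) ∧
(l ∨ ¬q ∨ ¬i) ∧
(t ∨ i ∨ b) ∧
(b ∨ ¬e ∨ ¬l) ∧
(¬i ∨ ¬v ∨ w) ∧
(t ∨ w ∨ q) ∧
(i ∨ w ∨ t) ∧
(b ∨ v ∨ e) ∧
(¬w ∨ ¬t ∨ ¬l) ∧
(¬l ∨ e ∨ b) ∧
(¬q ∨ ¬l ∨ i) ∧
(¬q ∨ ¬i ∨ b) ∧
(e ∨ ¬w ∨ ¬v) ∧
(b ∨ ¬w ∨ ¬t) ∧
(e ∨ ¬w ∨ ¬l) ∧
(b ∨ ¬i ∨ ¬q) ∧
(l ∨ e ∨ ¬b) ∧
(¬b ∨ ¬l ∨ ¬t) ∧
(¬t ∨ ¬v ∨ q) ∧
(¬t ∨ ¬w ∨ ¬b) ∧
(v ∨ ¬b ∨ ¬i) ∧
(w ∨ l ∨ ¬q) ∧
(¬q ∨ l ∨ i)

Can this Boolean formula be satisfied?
No

No, the formula is not satisfiable.

No assignment of truth values to the variables can make all 32 clauses true simultaneously.

The formula is UNSAT (unsatisfiable).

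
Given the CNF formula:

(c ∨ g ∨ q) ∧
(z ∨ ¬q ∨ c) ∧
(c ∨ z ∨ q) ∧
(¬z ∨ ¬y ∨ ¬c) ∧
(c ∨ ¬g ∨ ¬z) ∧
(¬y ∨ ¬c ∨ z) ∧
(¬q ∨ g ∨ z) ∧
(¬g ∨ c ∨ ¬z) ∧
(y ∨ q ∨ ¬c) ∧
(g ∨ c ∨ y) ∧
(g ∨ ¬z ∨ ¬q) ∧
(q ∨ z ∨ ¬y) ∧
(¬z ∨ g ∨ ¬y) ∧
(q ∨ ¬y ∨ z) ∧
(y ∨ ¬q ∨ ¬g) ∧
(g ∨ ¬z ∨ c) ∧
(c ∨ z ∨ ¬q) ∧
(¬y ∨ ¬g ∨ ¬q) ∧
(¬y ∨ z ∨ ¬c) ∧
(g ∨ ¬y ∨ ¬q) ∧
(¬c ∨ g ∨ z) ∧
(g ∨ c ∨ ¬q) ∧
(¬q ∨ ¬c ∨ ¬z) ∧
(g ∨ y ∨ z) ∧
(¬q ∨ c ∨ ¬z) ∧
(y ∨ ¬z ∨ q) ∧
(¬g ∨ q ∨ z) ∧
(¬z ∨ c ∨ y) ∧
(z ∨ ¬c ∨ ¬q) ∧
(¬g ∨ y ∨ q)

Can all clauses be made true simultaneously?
No

No, the formula is not satisfiable.

No assignment of truth values to the variables can make all 30 clauses true simultaneously.

The formula is UNSAT (unsatisfiable).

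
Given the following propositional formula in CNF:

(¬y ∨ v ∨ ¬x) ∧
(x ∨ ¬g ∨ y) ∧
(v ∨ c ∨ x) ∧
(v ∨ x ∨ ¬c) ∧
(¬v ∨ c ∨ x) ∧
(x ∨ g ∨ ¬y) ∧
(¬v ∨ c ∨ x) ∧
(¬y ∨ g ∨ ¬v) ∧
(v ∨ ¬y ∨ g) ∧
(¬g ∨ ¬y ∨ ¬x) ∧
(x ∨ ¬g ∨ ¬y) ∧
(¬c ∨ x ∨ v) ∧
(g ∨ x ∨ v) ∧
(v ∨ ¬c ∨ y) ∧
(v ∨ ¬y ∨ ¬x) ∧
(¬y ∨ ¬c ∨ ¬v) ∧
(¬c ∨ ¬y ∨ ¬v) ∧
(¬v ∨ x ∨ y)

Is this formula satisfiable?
Yes

Yes, the formula is satisfiable.

One satisfying assignment is: c=False, v=False, y=False, x=True, g=False

Verification: With this assignment, all 18 clauses evaluate to true.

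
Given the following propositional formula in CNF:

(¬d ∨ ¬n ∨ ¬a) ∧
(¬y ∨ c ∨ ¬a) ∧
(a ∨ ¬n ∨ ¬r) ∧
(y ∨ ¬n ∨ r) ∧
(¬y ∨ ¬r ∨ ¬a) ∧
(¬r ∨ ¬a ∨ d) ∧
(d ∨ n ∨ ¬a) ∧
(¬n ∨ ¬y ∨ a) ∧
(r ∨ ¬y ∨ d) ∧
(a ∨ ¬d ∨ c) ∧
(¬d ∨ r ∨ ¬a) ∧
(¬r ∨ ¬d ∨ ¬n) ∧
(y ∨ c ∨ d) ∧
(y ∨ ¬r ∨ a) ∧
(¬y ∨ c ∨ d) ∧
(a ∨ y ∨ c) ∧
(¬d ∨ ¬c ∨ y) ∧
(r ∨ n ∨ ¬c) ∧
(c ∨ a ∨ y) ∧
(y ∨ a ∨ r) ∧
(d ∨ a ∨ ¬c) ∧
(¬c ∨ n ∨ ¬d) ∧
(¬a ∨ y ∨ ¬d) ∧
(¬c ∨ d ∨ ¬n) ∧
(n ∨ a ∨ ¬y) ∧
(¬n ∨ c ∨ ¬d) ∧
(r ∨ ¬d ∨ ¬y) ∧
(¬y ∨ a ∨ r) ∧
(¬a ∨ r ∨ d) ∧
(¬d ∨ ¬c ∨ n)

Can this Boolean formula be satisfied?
No

No, the formula is not satisfiable.

No assignment of truth values to the variables can make all 30 clauses true simultaneously.

The formula is UNSAT (unsatisfiable).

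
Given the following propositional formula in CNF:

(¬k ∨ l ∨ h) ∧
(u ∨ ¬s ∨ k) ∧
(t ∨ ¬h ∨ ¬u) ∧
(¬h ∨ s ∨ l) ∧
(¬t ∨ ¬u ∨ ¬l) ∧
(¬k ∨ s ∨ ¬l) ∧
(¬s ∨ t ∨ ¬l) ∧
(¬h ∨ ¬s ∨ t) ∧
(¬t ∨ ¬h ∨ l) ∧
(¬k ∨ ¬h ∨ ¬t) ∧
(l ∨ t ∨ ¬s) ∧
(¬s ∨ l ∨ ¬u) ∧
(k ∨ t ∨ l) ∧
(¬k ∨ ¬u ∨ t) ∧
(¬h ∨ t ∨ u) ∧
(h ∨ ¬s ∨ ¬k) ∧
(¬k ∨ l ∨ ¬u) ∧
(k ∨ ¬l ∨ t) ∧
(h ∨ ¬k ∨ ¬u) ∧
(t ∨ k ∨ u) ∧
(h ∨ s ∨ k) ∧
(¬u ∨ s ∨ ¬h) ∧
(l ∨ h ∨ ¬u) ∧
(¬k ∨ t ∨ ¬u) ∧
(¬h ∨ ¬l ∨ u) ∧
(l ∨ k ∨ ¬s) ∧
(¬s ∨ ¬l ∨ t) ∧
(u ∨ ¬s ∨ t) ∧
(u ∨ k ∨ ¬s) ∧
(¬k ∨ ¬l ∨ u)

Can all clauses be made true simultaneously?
No

No, the formula is not satisfiable.

No assignment of truth values to the variables can make all 30 clauses true simultaneously.

The formula is UNSAT (unsatisfiable).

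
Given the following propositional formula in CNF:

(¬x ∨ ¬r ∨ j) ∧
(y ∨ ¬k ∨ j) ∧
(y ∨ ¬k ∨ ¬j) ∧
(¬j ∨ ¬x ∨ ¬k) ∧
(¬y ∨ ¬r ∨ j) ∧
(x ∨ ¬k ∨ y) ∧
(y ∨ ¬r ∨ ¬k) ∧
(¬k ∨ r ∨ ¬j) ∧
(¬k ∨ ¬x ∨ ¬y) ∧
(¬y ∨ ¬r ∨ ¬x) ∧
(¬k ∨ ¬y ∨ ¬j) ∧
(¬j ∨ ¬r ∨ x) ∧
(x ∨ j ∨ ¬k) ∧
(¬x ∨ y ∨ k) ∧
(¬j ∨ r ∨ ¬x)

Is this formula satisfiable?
Yes

Yes, the formula is satisfiable.

One satisfying assignment is: k=False, x=False, j=False, y=False, r=False

Verification: With this assignment, all 15 clauses evaluate to true.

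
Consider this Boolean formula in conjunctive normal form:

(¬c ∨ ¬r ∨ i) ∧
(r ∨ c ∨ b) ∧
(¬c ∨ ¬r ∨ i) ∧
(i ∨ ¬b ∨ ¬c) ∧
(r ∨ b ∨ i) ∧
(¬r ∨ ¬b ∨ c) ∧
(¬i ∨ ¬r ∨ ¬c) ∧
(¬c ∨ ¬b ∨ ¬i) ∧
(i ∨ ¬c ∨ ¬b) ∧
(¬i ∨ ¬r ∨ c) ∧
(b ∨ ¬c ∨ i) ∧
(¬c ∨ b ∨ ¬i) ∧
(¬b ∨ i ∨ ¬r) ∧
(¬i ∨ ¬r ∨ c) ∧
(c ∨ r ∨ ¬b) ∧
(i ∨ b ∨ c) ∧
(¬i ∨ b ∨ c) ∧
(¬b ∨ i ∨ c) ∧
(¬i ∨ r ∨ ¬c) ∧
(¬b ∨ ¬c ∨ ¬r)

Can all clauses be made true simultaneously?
No

No, the formula is not satisfiable.

No assignment of truth values to the variables can make all 20 clauses true simultaneously.

The formula is UNSAT (unsatisfiable).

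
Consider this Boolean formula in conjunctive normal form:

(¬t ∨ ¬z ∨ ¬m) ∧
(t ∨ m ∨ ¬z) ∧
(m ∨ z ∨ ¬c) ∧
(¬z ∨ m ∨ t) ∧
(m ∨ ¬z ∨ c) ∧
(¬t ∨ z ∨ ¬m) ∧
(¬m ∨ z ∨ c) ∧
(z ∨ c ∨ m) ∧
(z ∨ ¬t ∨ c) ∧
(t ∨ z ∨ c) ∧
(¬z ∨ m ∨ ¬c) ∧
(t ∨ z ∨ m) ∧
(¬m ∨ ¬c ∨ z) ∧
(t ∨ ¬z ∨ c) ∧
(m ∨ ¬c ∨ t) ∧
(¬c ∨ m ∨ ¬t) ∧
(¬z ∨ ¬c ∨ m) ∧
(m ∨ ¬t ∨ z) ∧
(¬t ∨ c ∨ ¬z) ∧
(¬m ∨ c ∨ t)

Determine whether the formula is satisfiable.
Yes

Yes, the formula is satisfiable.

One satisfying assignment is: m=True, z=True, c=True, t=False

Verification: With this assignment, all 20 clauses evaluate to true.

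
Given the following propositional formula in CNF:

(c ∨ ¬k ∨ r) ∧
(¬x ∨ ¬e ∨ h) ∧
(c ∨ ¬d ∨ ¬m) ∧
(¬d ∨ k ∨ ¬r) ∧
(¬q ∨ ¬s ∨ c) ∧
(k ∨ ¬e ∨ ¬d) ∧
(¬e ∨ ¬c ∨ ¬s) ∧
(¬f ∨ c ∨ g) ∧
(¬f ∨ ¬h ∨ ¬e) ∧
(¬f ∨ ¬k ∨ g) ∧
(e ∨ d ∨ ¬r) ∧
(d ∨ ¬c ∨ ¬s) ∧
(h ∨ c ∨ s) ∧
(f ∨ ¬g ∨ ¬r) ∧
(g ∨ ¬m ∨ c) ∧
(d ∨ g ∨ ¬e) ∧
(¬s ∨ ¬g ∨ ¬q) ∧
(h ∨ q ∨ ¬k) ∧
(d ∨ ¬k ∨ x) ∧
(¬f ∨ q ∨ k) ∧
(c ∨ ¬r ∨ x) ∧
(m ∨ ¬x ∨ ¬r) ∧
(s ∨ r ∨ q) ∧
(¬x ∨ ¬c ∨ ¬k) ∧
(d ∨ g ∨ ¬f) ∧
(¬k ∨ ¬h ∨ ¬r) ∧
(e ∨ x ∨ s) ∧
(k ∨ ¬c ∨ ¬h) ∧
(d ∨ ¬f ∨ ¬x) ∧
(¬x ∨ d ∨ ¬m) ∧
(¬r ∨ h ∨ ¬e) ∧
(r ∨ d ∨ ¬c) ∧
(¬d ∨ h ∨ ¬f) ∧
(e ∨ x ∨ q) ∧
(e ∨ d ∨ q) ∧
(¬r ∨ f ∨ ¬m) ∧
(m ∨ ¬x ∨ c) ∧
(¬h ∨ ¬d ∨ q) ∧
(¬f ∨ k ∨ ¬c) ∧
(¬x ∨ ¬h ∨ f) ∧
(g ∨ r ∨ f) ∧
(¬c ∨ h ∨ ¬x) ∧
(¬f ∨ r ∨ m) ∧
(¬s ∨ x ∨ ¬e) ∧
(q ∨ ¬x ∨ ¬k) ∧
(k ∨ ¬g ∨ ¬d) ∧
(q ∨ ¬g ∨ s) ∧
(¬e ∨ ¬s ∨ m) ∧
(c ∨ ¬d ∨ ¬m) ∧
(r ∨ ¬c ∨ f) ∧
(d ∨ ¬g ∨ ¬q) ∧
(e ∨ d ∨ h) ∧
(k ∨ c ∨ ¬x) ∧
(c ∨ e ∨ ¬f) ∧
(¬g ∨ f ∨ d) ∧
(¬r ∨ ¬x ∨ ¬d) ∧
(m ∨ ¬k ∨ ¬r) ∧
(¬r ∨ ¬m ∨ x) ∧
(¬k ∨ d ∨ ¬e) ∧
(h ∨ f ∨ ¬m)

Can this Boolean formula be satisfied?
No

No, the formula is not satisfiable.

No assignment of truth values to the variables can make all 60 clauses true simultaneously.

The formula is UNSAT (unsatisfiable).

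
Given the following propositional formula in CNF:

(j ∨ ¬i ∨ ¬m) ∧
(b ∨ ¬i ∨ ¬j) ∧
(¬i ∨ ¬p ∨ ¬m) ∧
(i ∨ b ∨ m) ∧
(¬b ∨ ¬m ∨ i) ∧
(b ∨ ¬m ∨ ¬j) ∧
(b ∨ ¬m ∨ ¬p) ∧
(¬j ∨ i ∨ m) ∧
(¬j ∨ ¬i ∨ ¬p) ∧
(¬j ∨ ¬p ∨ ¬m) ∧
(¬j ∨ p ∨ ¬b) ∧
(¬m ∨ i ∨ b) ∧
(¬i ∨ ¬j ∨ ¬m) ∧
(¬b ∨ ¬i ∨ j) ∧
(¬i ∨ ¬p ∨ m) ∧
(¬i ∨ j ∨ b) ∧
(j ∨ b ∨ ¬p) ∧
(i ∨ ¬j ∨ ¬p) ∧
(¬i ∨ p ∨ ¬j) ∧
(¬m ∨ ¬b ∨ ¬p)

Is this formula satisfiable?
Yes

Yes, the formula is satisfiable.

One satisfying assignment is: j=False, b=True, m=False, p=False, i=False

Verification: With this assignment, all 20 clauses evaluate to true.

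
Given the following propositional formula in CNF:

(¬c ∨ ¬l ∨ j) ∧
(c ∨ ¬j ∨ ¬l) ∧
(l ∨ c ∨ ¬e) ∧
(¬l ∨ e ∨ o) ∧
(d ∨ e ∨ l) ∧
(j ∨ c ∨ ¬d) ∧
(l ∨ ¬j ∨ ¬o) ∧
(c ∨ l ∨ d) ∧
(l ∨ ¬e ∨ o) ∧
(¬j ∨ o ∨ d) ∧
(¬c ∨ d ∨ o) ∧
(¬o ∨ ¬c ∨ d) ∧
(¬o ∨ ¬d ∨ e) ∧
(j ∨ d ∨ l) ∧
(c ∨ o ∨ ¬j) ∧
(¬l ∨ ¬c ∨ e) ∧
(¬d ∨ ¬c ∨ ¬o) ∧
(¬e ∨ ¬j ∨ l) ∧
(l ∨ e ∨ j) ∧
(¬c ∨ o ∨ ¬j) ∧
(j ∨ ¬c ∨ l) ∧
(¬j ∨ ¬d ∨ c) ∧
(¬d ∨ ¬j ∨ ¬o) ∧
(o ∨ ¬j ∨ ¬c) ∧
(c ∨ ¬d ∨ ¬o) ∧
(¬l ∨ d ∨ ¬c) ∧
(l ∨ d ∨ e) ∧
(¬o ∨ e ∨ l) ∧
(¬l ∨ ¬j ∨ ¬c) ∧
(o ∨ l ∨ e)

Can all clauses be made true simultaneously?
Yes

Yes, the formula is satisfiable.

One satisfying assignment is: e=True, d=False, c=False, j=False, l=True, o=False

Verification: With this assignment, all 30 clauses evaluate to true.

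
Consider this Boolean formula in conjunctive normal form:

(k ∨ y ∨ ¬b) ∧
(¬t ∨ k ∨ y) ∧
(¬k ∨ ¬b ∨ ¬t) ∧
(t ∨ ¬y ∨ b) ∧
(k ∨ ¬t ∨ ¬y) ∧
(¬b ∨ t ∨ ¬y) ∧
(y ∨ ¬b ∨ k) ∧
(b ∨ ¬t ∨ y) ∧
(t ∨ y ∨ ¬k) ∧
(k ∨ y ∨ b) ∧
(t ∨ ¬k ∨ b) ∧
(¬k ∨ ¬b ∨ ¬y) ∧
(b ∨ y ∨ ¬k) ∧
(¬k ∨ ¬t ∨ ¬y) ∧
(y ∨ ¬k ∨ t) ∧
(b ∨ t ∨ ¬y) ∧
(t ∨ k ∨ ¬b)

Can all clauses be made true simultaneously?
No

No, the formula is not satisfiable.

No assignment of truth values to the variables can make all 17 clauses true simultaneously.

The formula is UNSAT (unsatisfiable).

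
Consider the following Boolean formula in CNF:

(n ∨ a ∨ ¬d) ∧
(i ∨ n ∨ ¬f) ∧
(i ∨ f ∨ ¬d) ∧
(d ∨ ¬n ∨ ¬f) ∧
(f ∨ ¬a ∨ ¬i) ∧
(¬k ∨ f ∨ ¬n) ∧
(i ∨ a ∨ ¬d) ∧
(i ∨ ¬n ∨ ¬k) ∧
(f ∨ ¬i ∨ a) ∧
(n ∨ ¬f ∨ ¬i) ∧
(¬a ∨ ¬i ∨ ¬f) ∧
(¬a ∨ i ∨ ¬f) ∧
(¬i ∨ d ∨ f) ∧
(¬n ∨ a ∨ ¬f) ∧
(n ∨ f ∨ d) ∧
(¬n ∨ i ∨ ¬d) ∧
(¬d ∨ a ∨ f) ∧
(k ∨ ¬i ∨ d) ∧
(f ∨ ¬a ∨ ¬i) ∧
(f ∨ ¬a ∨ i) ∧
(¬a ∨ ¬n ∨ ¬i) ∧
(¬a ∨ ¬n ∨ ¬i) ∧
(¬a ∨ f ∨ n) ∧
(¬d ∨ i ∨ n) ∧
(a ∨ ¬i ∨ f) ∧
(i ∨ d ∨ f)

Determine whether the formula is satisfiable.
No

No, the formula is not satisfiable.

No assignment of truth values to the variables can make all 26 clauses true simultaneously.

The formula is UNSAT (unsatisfiable).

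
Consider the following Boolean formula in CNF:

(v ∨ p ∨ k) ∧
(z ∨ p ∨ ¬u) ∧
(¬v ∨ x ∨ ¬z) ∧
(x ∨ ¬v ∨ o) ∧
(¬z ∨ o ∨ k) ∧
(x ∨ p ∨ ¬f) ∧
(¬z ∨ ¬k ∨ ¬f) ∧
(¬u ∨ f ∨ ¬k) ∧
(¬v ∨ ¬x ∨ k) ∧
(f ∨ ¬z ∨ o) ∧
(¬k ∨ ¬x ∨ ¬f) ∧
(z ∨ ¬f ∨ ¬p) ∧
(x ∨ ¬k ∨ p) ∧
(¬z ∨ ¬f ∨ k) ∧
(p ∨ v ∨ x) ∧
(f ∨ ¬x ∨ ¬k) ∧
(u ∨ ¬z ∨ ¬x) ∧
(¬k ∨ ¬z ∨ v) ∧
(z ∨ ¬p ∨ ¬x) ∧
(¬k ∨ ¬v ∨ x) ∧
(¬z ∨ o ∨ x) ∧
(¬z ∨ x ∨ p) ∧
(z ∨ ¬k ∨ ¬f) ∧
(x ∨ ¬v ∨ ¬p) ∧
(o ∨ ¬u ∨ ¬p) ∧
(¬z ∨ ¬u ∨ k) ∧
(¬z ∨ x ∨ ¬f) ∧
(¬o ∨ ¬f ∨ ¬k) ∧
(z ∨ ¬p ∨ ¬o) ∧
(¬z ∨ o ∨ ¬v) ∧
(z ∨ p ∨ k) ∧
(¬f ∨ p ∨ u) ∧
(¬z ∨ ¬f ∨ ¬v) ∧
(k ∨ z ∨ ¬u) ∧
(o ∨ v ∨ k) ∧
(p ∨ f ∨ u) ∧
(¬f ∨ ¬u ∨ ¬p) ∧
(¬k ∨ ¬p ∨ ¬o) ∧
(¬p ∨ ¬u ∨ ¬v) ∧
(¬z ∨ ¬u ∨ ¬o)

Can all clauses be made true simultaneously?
Yes

Yes, the formula is satisfiable.

One satisfying assignment is: f=False, u=False, p=True, z=False, o=False, x=False, k=True, v=False

Verification: With this assignment, all 40 clauses evaluate to true.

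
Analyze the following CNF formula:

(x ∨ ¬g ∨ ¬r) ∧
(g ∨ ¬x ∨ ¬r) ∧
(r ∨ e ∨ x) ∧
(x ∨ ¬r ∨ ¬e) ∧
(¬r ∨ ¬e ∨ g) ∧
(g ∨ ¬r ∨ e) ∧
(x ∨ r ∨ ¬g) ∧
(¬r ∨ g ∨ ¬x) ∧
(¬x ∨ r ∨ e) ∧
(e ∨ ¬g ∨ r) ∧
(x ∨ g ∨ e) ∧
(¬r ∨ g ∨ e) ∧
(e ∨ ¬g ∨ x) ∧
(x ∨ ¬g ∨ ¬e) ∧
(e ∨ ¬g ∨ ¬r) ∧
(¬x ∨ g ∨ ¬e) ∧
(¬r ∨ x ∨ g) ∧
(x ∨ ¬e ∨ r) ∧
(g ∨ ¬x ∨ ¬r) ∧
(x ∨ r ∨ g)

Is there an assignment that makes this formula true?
Yes

Yes, the formula is satisfiable.

One satisfying assignment is: x=True, r=False, g=True, e=True

Verification: With this assignment, all 20 clauses evaluate to true.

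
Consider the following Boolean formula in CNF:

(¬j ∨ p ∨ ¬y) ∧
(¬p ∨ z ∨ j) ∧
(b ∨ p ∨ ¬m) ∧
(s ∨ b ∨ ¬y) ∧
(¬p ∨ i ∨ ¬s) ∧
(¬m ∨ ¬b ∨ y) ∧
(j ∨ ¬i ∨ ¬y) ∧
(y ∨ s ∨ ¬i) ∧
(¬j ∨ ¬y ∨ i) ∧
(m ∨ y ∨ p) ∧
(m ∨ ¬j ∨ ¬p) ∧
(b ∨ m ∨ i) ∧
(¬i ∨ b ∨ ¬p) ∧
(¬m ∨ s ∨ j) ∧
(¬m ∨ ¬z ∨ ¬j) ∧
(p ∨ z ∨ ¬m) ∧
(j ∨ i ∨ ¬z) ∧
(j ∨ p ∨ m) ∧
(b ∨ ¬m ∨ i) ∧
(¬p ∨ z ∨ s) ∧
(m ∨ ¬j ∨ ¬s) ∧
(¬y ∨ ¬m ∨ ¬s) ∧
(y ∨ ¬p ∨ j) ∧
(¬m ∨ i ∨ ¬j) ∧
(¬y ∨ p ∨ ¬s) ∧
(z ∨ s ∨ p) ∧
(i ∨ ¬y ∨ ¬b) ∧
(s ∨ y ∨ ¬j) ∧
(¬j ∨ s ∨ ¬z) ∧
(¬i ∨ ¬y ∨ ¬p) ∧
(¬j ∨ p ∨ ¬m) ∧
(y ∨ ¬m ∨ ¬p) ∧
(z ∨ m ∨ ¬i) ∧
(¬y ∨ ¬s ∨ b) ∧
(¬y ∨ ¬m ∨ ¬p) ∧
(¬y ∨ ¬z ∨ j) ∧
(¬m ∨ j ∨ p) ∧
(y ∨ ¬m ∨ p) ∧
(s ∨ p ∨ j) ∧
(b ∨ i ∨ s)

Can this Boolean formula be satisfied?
No

No, the formula is not satisfiable.

No assignment of truth values to the variables can make all 40 clauses true simultaneously.

The formula is UNSAT (unsatisfiable).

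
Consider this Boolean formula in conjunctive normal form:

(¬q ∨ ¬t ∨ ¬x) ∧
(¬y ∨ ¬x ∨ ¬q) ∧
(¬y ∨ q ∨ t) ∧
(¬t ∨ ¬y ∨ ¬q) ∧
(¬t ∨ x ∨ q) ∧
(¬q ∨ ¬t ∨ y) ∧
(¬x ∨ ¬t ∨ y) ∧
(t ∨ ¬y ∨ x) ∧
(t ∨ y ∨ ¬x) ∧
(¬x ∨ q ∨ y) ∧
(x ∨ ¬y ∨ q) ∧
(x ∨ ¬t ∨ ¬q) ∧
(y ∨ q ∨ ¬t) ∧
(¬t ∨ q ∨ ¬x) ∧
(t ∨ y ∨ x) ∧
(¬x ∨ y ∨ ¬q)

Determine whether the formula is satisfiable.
No

No, the formula is not satisfiable.

No assignment of truth values to the variables can make all 16 clauses true simultaneously.

The formula is UNSAT (unsatisfiable).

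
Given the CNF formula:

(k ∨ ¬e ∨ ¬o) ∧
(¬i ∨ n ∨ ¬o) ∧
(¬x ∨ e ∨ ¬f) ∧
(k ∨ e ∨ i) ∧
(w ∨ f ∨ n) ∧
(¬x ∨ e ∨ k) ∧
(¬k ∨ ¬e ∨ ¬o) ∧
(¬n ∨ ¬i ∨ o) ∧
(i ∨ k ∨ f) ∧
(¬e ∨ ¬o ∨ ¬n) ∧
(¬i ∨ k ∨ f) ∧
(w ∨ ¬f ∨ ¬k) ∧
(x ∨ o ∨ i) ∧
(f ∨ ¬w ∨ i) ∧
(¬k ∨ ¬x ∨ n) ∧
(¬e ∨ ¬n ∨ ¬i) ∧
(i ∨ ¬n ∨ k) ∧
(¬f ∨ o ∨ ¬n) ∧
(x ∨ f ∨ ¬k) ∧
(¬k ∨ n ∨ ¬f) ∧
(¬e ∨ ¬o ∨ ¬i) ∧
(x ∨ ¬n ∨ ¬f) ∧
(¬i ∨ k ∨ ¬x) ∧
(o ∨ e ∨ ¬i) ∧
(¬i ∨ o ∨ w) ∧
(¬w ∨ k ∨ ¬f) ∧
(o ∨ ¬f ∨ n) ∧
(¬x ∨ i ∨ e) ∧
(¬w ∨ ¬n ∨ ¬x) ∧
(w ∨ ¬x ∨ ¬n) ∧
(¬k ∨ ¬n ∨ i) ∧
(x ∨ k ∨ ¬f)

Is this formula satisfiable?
No

No, the formula is not satisfiable.

No assignment of truth values to the variables can make all 32 clauses true simultaneously.

The formula is UNSAT (unsatisfiable).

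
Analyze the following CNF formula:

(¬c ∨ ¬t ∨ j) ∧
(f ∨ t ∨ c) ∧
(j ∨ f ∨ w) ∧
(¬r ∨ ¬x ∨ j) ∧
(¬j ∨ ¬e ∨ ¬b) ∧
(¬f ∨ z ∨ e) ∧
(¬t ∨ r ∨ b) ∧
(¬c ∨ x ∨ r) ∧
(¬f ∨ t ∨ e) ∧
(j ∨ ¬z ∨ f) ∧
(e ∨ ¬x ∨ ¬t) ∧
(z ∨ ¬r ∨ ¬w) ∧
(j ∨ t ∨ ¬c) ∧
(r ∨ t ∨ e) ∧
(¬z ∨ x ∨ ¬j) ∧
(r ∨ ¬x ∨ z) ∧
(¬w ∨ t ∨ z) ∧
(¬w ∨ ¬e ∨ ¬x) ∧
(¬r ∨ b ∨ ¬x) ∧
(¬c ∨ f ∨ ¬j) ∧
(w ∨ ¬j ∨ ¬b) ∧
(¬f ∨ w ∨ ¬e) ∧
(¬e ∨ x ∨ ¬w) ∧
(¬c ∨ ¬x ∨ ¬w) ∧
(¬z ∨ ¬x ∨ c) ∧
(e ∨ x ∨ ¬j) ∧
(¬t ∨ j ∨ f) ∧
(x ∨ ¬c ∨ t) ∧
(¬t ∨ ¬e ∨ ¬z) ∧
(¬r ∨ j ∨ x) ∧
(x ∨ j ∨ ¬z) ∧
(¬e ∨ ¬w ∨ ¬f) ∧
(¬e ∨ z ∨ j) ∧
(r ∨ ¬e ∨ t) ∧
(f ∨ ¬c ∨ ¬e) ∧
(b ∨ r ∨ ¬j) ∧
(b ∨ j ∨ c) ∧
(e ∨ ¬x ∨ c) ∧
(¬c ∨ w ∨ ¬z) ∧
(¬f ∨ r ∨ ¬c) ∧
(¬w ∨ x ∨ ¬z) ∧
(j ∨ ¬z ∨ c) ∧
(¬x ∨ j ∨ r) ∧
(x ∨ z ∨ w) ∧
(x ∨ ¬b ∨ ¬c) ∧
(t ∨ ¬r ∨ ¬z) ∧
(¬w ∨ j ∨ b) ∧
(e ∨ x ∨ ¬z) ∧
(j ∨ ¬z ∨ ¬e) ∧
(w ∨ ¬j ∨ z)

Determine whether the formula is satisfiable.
No

No, the formula is not satisfiable.

No assignment of truth values to the variables can make all 50 clauses true simultaneously.

The formula is UNSAT (unsatisfiable).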